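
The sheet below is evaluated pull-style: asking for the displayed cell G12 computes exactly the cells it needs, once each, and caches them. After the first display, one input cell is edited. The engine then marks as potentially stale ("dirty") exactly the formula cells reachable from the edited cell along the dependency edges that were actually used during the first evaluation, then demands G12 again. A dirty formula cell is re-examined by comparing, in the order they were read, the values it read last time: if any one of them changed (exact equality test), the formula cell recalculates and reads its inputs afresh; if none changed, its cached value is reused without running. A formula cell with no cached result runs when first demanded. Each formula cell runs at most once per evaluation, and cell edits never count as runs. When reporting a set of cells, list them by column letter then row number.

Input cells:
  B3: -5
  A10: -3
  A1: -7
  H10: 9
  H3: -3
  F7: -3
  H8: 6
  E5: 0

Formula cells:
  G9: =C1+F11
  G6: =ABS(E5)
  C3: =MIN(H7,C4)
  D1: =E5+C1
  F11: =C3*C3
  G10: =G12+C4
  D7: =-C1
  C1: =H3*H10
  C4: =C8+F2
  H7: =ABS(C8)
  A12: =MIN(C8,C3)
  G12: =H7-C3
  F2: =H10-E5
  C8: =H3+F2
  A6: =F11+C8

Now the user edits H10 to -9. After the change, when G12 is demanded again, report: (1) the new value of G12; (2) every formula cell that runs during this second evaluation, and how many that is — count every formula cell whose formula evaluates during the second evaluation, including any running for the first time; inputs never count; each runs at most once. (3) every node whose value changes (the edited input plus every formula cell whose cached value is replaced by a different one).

First demand of the output computes:
  F2 = 9 - 0 = 9
  C8 = -3 + 9 = 6
  C4 = 6 + 9 = 15
  H7 = ABS(6) = 6
  C3 = MIN(6, 15) = 6
  G12 = 6 - 6 = 0

After the edit, cleaning proceeds:
  F2: a read changed (H10 9->-9) — executes, giving -9.
  C8: a read changed (F2 9->-9) — executes, giving -12.
  C4: a read changed (C8 6->-12; F2 9->-9) — executes, giving -21.
  H7: a read changed (C8 6->-12) — executes, giving 12.
  C3: a read changed (H7 6->12; C4 15->-21) — executes, giving -21.
  G12: a read changed (H7 6->12; C3 6->-21) — executes, giving 33.

Demanding G12 again yields 33.
6 formula cells run: C3, C4, C8, F2, G12, H7.
The nodes whose values change: C3, C4, C8, F2, G12, H7, H10.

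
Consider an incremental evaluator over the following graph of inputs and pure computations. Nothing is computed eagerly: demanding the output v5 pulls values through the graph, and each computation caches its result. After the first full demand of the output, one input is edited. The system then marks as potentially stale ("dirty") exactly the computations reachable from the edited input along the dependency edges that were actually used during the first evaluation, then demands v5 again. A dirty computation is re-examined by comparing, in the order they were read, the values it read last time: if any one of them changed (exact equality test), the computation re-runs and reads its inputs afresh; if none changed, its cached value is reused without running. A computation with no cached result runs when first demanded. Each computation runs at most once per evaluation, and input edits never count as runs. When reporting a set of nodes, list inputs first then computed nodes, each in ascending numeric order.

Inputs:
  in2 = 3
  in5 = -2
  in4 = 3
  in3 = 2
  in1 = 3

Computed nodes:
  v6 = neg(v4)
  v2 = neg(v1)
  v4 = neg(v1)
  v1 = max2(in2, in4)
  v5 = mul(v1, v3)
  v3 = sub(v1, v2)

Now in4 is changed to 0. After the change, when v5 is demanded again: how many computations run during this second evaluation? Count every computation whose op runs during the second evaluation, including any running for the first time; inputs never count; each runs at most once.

Initial pass — values computed on the first demand:
  v1 = max2(3, 3) = 3
  v2 = neg(3) = -3
  v3 = sub(3, -3) = 6
  v5 = mul(3, 6) = 18

Second demand — change propagation:
  v1: re-runs because in4 3->0; new result 3 (unchanged).
  v2: re-examined; everything it read last time is the same (v1 unchanged) — cache -3 kept, no run.
  v3: re-examined; everything it read last time is the same (v1 unchanged, v2 unchanged) — cache 6 kept, no run.
  v5: re-examined; everything it read last time is the same (v1 unchanged, v3 unchanged) — cache 18 kept, no run.

The important point: v1 recomputes to an identical value, and the output ends up unchanged.

Run set: v1 (1 run).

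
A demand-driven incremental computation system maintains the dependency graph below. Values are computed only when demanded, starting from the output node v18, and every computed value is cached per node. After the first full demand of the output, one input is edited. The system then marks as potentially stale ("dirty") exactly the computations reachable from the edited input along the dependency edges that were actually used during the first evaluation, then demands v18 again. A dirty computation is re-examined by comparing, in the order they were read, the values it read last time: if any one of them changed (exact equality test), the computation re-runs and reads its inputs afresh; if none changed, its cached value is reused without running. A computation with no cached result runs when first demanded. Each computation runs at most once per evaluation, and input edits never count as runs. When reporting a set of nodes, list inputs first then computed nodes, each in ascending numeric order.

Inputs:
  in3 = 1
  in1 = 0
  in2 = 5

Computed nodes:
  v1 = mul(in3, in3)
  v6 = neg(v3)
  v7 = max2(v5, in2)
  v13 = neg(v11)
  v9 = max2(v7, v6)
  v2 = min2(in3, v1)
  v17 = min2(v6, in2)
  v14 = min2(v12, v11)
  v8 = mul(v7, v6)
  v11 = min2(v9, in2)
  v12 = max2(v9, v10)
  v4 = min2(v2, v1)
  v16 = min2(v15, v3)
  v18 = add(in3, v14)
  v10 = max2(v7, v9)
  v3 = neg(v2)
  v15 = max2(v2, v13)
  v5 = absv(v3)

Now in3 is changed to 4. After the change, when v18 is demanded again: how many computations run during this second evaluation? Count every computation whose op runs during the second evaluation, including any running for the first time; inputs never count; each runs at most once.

First evaluation (everything demanded from the output):
  v1 = mul(1, 1) = 1
  v2 = min2(1, 1) = 1
  v3 = neg(1) = -1
  v5 = absv(-1) = 1
  v6 = neg(-1) = 1
  v7 = max2(1, 5) = 5
  v9 = max2(5, 1) = 5
  v10 = max2(5, 5) = 5
  v11 = min2(5, 5) = 5
  v12 = max2(5, 5) = 5
  v14 = min2(5, 5) = 5
  v18 = add(1, 5) = 6

Propagation after the edit:
  v1: runs — in3 1->4; in3 1->4; result 16.
  v2: runs — in3 1->4; v1 1->16; result 4.
  v3: runs — v2 1->4; result -4.
  v5: runs — v3 -1->-4; result 4.
  v6: runs — v3 -1->-4; result 4.
  v7: runs — v5 1->4; result 5 (same value as before).
  v9: runs — v6 1->4; result 5 (same value as before).
  v10: checked — values it read are unchanged (v7 unchanged, v9 unchanged); reused cached 5 without running.
  v11: checked — values it read are unchanged (v9 unchanged, in2 unchanged); reused cached 5 without running.
  v12: checked — values it read are unchanged (v9 unchanged, v10 unchanged); reused cached 5 without running.
  v14: checked — values it read are unchanged (v12 unchanged, v11 unchanged); reused cached 5 without running.
  v18: runs — in3 1->4; result 9.

Key observation: the cutoff stops propagation at v10 — its inputs' values are unchanged, so it reuses its cache.

Computations that run: v1, v2, v3, v5, v6, v7, v9, v18 — 8 in total.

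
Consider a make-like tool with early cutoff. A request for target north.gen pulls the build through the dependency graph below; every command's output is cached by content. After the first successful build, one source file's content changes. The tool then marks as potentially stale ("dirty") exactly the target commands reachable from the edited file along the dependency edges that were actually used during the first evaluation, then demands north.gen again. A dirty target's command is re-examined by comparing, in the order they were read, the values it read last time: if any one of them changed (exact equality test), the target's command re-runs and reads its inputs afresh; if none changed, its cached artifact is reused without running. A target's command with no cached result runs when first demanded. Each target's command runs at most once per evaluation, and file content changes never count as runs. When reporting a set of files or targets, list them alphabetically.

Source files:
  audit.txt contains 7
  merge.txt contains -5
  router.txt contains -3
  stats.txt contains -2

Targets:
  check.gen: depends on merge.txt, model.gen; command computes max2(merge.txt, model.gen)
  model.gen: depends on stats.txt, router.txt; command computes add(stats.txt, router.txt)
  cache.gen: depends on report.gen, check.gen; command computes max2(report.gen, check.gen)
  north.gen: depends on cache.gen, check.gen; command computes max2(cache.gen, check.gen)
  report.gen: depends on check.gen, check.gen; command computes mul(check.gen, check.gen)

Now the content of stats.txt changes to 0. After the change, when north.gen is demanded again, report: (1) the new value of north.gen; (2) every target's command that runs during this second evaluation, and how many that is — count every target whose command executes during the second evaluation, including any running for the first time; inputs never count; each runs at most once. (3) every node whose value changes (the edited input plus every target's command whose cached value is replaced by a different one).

Demanding north.gen again yields 9.
5 target commands run: cache.gen, check.gen, model.gen, north.gen, report.gen.
The nodes whose values change: cache.gen, check.gen, model.gen, north.gen, report.gen, stats.txt.

First demand of the output computes:
  model.gen = add(-2, -3) = -5
  check.gen = max2(-5, -5) = -5
  report.gen = mul(-5, -5) = 25
  cache.gen = max2(25, -5) = 25
  north.gen = max2(25, -5) = 25

After the edit, cleaning proceeds:
  model.gen: a read changed (stats.txt -2->0) — executes, giving -3.
  check.gen: a read changed (model.gen -5->-3) — executes, giving -3.
  report.gen: a read changed (check.gen -5->-3; check.gen -5->-3) — executes, giving 9.
  cache.gen: a read changed (report.gen 25->9; check.gen -5->-3) — executes, giving 9.
  north.gen: a read changed (cache.gen 25->9; check.gen -5->-3) — executes, giving 9.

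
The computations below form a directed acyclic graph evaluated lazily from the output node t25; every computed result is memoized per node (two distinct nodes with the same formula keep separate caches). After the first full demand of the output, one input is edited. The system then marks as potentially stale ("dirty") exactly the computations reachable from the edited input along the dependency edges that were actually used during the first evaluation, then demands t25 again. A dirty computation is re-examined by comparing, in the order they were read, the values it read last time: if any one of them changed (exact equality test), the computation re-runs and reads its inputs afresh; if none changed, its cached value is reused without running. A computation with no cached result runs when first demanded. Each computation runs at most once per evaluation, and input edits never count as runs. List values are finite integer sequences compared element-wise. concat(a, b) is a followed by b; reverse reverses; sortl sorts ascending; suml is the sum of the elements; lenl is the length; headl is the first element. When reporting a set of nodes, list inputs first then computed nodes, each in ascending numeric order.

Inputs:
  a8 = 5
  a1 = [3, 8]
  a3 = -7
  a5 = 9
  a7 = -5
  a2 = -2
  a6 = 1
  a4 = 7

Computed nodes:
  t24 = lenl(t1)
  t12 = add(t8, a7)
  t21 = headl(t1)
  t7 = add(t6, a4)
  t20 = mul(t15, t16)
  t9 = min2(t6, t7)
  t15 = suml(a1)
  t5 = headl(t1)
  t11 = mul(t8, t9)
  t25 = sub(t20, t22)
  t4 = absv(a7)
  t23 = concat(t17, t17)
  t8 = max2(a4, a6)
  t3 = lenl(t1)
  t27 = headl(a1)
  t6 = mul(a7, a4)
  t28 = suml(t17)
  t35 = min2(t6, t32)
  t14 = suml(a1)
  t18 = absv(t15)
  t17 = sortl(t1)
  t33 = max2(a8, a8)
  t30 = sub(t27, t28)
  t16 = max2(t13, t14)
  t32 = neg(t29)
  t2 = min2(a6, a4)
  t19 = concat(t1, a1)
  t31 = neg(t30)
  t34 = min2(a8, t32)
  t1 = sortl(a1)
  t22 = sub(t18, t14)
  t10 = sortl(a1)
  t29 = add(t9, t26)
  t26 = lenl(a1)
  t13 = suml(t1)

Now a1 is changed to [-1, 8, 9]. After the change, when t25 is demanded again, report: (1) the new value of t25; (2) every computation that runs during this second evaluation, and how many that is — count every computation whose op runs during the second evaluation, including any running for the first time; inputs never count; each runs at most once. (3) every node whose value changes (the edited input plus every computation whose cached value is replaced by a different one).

First demand of the output computes:
  t1 = sortl([3, 8]) = [3, 8]
  t13 = suml([3, 8]) = 11
  t14 = suml([3, 8]) = 11
  t15 = suml([3, 8]) = 11
  t16 = max2(11, 11) = 11
  t18 = absv(11) = 11
  t20 = mul(11, 11) = 121
  t22 = sub(11, 11) = 0
  t25 = sub(121, 0) = 121

After the edit, cleaning proceeds:
  t1: a read changed (a1 [3, 8]->[-1, 8, 9]) — executes, giving [-1, 8, 9].
  t13: a read changed (t1 [3, 8]->[-1, 8, 9]) — executes, giving 16.
  t14: a read changed (a1 [3, 8]->[-1, 8, 9]) — executes, giving 16.
  t15: a read changed (a1 [3, 8]->[-1, 8, 9]) — executes, giving 16.
  t16: a read changed (t13 11->16; t14 11->16) — executes, giving 16.
  t18: a read changed (t15 11->16) — executes, giving 16.
  t20: a read changed (t15 11->16; t16 11->16) — executes, giving 256.
  t22: a read changed (t18 11->16; t14 11->16) — executes, giving 0 — identical to its old value.
  t25: a read changed (t20 121->256) — executes, giving 256.

Demanding t25 again yields 256.
9 computations run: t1, t13, t14, t15, t16, t18, t20, t22, t25.
The nodes whose values change: a1, t1, t13, t14, t15, t16, t18, t20, t25.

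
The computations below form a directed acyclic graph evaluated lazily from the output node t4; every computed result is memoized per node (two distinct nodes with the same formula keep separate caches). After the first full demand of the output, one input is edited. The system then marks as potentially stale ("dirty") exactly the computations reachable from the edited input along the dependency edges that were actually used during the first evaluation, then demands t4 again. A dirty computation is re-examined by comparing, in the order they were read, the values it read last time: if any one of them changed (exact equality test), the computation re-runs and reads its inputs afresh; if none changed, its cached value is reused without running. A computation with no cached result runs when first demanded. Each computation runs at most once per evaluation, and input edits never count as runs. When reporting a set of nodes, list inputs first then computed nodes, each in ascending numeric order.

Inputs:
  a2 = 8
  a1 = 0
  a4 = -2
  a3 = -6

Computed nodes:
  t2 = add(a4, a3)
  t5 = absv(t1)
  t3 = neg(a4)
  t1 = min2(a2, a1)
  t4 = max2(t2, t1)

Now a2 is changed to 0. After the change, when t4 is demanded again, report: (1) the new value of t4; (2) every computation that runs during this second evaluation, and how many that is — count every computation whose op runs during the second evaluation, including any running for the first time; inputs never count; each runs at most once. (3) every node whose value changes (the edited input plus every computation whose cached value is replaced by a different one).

First demand of the output computes:
  t1 = min2(8, 0) = 0
  t2 = add(-2, -6) = -8
  t4 = max2(-8, 0) = 0

After the edit, cleaning proceeds:
  t1: a read changed (a2 8->0) — executes, giving 0 — identical to its old value.
  t4: dirty, but its reads are unchanged (t2 unchanged, t1 unchanged); cached 0 stands.

Note the absorption at t1: it re-runs yet its value is the same, leaving the output's value untouched.

Demanding t4 again yields 0.
1 computations run: t1.
The nodes whose values change: a2.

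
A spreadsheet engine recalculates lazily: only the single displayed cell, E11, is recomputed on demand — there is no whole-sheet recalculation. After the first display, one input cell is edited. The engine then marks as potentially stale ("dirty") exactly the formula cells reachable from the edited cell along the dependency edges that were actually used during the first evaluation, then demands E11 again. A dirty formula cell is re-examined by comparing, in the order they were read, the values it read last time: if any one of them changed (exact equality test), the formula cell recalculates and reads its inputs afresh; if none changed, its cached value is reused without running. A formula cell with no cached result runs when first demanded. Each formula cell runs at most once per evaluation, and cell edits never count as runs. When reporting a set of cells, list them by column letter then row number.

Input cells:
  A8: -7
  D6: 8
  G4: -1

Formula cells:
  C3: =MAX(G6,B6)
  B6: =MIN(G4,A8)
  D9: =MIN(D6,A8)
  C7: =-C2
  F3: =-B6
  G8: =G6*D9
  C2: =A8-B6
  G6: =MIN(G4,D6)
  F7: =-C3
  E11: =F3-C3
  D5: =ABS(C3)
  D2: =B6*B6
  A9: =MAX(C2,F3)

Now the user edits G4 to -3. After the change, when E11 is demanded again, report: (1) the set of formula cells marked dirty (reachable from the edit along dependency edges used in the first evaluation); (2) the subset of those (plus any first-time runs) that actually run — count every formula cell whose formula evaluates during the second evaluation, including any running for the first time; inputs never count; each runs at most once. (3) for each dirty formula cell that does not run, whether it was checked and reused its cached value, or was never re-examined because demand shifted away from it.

First evaluation (everything demanded from the output):
  B6 = MIN(-1, -7) = -7
  F3 = -(-7) = 7
  G6 = MIN(-1, 8) = -1
  C3 = MAX(-1, -7) = -1
  E11 = 7 - -1 = 8

Propagation after the edit:
  B6: runs — G4 -1->-3; result -7 (same value as before).
  F3: checked — values it read are unchanged (B6 unchanged); reused cached 7 without running.
  G6: runs — G4 -1->-3; result -3.
  C3: runs — G6 -1->-3; result -3.
  E11: runs — C3 -1->-3; result 10.

Key observation: the cutoff stops propagation at F3 — its inputs' values are unchanged, so it reuses its cache.

Marked dirty: B6, C3, E11, F3, G6.
Formula cells that run: B6, C3, E11, G6 — 4 in total.
Checked but reused from cache: F3.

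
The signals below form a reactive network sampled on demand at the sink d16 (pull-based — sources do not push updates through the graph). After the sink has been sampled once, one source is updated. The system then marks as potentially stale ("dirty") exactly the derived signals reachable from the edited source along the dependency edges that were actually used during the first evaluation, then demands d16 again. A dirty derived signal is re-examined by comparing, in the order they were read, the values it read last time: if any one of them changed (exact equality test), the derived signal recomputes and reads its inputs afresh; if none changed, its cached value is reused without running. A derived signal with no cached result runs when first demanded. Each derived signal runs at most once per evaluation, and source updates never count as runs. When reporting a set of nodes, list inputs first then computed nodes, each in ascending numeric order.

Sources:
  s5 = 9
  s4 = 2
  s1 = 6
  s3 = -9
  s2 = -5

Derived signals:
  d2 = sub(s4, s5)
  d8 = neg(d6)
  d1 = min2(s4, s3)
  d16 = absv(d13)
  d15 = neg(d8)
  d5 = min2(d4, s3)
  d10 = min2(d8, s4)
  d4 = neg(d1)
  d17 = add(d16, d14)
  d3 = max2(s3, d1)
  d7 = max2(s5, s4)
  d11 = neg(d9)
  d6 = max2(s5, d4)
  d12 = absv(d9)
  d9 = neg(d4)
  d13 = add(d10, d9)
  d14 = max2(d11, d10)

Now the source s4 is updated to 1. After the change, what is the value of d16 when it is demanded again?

d16 now evaluates to 18.
The important point: at d4 every value read last time is unchanged, so the dirty flag clears without a run.

Initial pass — values computed on the first demand:
  d1 = min2(2, -9) = -9
  d4 = neg(-9) = 9
  d6 = max2(9, 9) = 9
  d8 = neg(9) = -9
  d9 = neg(9) = -9
  d10 = min2(-9, 2) = -9
  d13 = add(-9, -9) = -18
  d16 = absv(-18) = 18

Second demand — change propagation:
  d1: re-runs because s4 2->1; new result -9 (unchanged).
  d4: re-examined; everything it read last time is the same (d1 unchanged) — cache 9 kept, no run.
  d6: re-examined; everything it read last time is the same (s5 unchanged, d4 unchanged) — cache 9 kept, no run.
  d8: re-examined; everything it read last time is the same (d6 unchanged) — cache -9 kept, no run.
  d9: re-examined; everything it read last time is the same (d4 unchanged) — cache -9 kept, no run.
  d10: re-runs because s4 2->1; new result -9 (unchanged).
  d13: re-examined; everything it read last time is the same (d10 unchanged, d9 unchanged) — cache -18 kept, no run.
  d16: re-examined; everything it read last time is the same (d13 unchanged) — cache 18 kept, no run.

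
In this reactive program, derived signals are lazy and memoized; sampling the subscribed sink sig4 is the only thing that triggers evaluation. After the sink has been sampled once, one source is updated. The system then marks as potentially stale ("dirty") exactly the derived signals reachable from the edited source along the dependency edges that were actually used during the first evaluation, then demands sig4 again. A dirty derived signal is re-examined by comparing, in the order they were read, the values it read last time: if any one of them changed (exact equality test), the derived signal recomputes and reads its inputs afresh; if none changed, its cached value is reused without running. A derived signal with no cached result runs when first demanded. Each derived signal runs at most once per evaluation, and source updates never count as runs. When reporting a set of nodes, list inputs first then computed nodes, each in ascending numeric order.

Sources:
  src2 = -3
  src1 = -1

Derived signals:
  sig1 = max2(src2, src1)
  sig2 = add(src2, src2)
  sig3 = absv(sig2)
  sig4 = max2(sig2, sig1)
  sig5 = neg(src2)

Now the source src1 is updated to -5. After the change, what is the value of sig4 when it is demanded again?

First demand of the output computes:
  sig1 = max2(-3, -1) = -1
  sig2 = add(-3, -3) = -6
  sig4 = max2(-6, -1) = -1

After the edit, cleaning proceeds:
  sig1: a read changed (src1 -1->-5) — executes, giving -3.
  sig4: a read changed (sig1 -1->-3) — executes, giving -3.

Demanding sig4 again yields -3.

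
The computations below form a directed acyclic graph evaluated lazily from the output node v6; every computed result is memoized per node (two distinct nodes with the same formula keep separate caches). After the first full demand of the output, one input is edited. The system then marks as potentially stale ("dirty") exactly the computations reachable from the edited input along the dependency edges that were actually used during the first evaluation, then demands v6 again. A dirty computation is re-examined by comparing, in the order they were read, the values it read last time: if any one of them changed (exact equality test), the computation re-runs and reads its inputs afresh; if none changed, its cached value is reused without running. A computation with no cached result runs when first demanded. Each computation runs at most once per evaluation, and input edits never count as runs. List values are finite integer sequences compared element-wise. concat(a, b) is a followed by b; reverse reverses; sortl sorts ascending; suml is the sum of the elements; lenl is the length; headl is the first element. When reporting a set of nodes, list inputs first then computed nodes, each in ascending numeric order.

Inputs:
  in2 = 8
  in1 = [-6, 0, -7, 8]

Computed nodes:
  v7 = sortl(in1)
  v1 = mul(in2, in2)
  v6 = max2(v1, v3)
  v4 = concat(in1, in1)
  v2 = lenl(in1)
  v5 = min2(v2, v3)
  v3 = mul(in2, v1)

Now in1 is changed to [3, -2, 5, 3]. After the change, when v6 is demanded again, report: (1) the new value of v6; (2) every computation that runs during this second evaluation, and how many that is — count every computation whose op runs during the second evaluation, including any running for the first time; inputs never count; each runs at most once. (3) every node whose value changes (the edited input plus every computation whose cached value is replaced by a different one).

Demanding v6 again yields 512.
0 computations run: none.
The nodes whose values change: in1.
Note the shortcut — in1 feeds only undemanded nodes, so no recomputation happens.

First demand of the output computes:
  v1 = mul(8, 8) = 64
  v3 = mul(8, 64) = 512
  v6 = max2(64, 512) = 512

After the edit, cleaning proceeds:
  in1 only reaches undemanded nodes; the second demand re-runs nothing.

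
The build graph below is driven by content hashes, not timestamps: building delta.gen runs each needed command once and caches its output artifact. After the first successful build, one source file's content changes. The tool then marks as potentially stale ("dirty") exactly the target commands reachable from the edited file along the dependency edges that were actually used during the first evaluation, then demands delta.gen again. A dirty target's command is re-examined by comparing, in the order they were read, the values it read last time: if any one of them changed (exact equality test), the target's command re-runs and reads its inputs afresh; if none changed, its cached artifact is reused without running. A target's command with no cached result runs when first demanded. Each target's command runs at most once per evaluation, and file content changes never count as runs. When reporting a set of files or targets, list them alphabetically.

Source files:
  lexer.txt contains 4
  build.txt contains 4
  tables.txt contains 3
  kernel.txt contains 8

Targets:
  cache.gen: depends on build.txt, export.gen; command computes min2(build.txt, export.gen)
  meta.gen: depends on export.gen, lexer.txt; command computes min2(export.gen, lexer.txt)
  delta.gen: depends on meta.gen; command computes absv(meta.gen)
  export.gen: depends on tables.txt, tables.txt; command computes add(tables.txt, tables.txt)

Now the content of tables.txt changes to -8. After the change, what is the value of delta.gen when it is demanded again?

delta.gen now evaluates to 16.

Initial pass — values computed on the first demand:
  export.gen = add(3, 3) = 6
  meta.gen = min2(6, 4) = 4
  delta.gen = absv(4) = 4

Second demand — change propagation:
  export.gen: re-runs because tables.txt 3->-8; tables.txt 3->-8; new result -16.
  meta.gen: re-runs because export.gen 6->-16; new result -16.
  delta.gen: re-runs because meta.gen 4->-16; new result 16.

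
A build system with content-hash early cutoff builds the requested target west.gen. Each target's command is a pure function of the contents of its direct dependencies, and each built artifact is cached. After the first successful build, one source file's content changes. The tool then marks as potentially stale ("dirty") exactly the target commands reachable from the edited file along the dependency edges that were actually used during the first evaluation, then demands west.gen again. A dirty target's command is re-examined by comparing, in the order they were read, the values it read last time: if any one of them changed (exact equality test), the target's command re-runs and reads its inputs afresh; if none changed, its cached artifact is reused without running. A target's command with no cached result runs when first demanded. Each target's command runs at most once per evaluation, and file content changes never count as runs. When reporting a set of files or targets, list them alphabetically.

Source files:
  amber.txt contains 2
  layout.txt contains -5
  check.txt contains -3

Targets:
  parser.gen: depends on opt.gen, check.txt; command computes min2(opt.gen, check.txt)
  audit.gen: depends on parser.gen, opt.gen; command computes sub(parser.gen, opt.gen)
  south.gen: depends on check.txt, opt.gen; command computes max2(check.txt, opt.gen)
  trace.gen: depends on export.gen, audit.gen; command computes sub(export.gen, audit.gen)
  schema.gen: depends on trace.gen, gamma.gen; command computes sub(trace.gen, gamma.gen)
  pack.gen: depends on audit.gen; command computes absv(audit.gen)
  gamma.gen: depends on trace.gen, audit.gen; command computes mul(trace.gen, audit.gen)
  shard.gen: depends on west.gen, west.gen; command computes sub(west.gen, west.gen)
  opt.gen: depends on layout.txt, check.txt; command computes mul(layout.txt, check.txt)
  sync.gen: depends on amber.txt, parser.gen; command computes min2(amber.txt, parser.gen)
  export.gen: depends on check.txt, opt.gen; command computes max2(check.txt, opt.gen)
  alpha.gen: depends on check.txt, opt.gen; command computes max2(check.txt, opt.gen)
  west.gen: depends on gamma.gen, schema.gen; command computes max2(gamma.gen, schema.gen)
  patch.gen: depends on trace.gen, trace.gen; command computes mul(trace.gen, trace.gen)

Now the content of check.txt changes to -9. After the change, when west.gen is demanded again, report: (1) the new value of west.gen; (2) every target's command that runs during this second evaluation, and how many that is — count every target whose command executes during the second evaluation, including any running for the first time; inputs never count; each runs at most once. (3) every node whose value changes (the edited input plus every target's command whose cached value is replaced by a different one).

First evaluation (everything demanded from the output):
  opt.gen = mul(-5, -3) = 15
  export.gen = max2(-3, 15) = 15
  parser.gen = min2(15, -3) = -3
  audit.gen = sub(-3, 15) = -18
  trace.gen = sub(15, -18) = 33
  gamma.gen = mul(33, -18) = -594
  schema.gen = sub(33, -594) = 627
  west.gen = max2(-594, 627) = 627

Propagation after the edit:
  opt.gen: runs — check.txt -3->-9; result 45.
  export.gen: runs — check.txt -3->-9; opt.gen 15->45; result 45.
  parser.gen: runs — opt.gen 15->45; check.txt -3->-9; result -9.
  audit.gen: runs — parser.gen -3->-9; opt.gen 15->45; result -54.
  trace.gen: runs — export.gen 15->45; audit.gen -18->-54; result 99.
  gamma.gen: runs — trace.gen 33->99; audit.gen -18->-54; result -5346.
  schema.gen: runs — trace.gen 33->99; gamma.gen -594->-5346; result 5445.
  west.gen: runs — gamma.gen -594->-5346; schema.gen 627->5445; result 5445.

New value of west.gen: 5445.
Target commands that run: audit.gen, export.gen, gamma.gen, opt.gen, parser.gen, schema.gen, trace.gen, west.gen — 8 in total.
Values that change: audit.gen, check.txt, export.gen, gamma.gen, opt.gen, parser.gen, schema.gen, trace.gen, west.gen.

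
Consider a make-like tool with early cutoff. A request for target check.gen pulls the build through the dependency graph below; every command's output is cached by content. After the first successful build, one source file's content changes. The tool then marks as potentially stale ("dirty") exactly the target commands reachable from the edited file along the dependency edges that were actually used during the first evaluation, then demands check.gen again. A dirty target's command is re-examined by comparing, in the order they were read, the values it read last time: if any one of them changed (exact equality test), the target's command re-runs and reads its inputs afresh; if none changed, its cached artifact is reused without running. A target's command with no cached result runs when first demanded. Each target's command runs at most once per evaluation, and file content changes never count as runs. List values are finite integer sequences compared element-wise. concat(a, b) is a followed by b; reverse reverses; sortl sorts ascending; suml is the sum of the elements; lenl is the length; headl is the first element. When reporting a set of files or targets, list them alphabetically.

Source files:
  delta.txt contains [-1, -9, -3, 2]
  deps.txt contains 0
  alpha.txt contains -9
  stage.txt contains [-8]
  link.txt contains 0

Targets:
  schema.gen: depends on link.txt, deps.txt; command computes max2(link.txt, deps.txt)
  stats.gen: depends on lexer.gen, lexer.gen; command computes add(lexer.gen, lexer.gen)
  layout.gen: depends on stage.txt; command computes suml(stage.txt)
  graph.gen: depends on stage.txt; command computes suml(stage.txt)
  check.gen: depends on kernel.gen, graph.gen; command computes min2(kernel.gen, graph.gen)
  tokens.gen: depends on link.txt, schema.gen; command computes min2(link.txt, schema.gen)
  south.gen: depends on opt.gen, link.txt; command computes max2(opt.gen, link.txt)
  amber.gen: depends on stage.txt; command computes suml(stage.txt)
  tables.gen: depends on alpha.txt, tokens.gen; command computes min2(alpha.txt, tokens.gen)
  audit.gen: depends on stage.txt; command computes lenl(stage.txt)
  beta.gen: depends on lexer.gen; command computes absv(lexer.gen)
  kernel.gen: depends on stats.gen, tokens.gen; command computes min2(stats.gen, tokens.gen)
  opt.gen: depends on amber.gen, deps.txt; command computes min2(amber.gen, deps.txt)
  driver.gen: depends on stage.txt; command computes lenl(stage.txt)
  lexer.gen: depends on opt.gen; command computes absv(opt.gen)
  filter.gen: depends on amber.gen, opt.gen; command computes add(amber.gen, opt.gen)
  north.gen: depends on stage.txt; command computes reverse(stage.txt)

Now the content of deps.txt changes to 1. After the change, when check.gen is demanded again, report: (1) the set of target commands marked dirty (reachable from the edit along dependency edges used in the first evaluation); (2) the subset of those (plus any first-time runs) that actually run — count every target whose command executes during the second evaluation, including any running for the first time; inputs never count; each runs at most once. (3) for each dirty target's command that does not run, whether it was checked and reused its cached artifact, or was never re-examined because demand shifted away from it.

First demand of the output computes:
  amber.gen = suml([-8]) = -8
  graph.gen = suml([-8]) = -8
  opt.gen = min2(-8, 0) = -8
  lexer.gen = absv(-8) = 8
  schema.gen = max2(0, 0) = 0
  stats.gen = add(8, 8) = 16
  tokens.gen = min2(0, 0) = 0
  kernel.gen = min2(16, 0) = 0
  check.gen = min2(0, -8) = -8

After the edit, cleaning proceeds:
  opt.gen: a read changed (deps.txt 0->1) — executes, giving -8 — identical to its old value.
  lexer.gen: dirty, but its reads are unchanged (opt.gen unchanged); cached 8 stands.
  schema.gen: a read changed (deps.txt 0->1) — executes, giving 1.
  stats.gen: dirty, but its reads are unchanged (lexer.gen unchanged, lexer.gen unchanged); cached 16 stands.
  tokens.gen: a read changed (schema.gen 0->1) — executes, giving 0 — identical to its old value.
  kernel.gen: dirty, but its reads are unchanged (stats.gen unchanged, tokens.gen unchanged); cached 0 stands.
  check.gen: dirty, but its reads are unchanged (kernel.gen unchanged, graph.gen unchanged); cached -8 stands.

Note where the cutoff bites: lexer.gen is checked, finds nothing changed, and keeps its cache.

The edit dirties: check.gen, kernel.gen, lexer.gen, opt.gen, schema.gen, stats.gen, tokens.gen.
3 target commands run: opt.gen, schema.gen, tokens.gen.
Cache hits after checking: check.gen, kernel.gen, lexer.gen, stats.gen.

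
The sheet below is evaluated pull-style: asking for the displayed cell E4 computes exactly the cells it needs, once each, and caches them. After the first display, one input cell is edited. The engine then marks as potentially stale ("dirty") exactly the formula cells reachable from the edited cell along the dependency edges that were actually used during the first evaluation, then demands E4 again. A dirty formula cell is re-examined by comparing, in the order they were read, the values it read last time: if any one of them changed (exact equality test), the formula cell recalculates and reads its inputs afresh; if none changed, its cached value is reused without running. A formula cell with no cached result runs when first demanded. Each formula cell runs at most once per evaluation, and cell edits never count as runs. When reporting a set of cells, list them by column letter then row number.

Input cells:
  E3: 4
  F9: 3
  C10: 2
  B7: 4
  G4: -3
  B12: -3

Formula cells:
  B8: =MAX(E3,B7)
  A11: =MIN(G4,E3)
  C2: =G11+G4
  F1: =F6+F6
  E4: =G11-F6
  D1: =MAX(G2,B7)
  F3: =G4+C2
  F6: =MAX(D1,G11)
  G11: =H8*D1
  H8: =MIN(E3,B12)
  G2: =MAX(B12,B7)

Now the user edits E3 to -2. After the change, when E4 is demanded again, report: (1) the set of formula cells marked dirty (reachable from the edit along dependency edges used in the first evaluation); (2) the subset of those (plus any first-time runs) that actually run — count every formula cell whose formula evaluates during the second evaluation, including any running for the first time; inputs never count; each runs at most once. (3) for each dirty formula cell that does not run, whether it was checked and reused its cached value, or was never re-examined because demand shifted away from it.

First demand of the output computes:
  G2 = MAX(-3, 4) = 4
  D1 = MAX(4, 4) = 4
  H8 = MIN(4, -3) = -3
  G11 = -3 * 4 = -12
  F6 = MAX(4, -12) = 4
  E4 = -12 - 4 = -16

After the edit, cleaning proceeds:
  H8: a read changed (E3 4->-2) — executes, giving -3 — identical to its old value.
  G11: dirty, but its reads are unchanged (H8 unchanged, D1 unchanged); cached -12 stands.
  F6: dirty, but its reads are unchanged (D1 unchanged, G11 unchanged); cached 4 stands.
  E4: dirty, but its reads are unchanged (G11 unchanged, F6 unchanged); cached -16 stands.

Note the absorption at H8: it re-runs yet its value is the same, leaving the output's value untouched.

The edit dirties: E4, F6, G11, H8.
1 formula cells run: H8.
Cache hits after checking: E4, F6, G11.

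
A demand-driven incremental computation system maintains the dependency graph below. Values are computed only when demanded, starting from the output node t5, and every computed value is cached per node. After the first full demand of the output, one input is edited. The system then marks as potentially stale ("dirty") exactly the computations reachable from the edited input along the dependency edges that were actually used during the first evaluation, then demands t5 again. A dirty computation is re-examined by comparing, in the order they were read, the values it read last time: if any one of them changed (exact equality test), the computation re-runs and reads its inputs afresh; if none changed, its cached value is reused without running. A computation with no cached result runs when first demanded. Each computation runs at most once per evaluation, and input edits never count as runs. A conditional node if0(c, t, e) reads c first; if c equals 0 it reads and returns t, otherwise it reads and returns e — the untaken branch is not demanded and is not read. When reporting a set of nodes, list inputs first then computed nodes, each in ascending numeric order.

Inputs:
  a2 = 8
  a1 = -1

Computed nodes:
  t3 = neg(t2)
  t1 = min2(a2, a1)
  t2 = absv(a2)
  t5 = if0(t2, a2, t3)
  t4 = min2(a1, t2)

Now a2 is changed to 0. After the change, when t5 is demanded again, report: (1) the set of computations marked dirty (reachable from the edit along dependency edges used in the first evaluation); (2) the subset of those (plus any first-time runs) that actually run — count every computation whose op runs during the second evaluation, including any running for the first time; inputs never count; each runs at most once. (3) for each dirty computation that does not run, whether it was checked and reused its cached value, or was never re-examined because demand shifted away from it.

First evaluation (everything demanded from the output):
  t2 = absv(8) = 8
  t3 = neg(8) = -8
  t5 = if0(t2=8 -> else branch t3) = -8

Propagation after the edit:
  t2: runs — a2 8->0; result 0.
  t3: marked dirty but never re-examined — demand shifted away from it.
  t5: runs — t2 8->0; result 0.

Key observation: a condition flipped, so demand moved to the other branch — t3 is never re-examined.

Marked dirty: t2, t3, t5.
Computations that run: t2, t5 — 2 in total.
Never re-examined (demand shifted away): t3.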